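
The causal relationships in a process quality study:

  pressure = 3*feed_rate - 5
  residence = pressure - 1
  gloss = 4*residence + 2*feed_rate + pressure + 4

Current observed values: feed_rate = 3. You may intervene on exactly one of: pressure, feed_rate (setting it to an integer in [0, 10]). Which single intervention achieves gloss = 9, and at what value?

set feed_rate = 2

Intervening on pressure: gloss = 5*pressure + 6. Reaching 9 requires pressure = 3/5, not an integer.
Intervening on feed_rate: with other inputs at their observed values, gloss = 17*feed_rate - 25. Solving for 9 gives feed_rate = 2, within [0, 10].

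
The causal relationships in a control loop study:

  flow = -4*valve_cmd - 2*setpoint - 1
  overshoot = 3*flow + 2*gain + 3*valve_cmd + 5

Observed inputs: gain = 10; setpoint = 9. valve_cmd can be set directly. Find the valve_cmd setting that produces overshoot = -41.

valve_cmd = 1

Substituting into the flow equation gives flow = -4*valve_cmd - 19.
Substituting into the overshoot equation gives overshoot = -9*valve_cmd - 32.
Solve -9*valve_cmd - 32 = -41: valve_cmd = (-41 + 32) / -9 = 1.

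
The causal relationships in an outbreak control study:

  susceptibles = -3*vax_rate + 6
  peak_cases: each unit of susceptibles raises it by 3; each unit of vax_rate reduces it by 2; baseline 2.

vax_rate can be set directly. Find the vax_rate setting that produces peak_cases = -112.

vax_rate = 12

Substituting into the peak_cases equation gives peak_cases = -11*vax_rate + 20.
Solve -11*vax_rate + 20 = -112: vax_rate = (-112 - 20) / -11 = 12.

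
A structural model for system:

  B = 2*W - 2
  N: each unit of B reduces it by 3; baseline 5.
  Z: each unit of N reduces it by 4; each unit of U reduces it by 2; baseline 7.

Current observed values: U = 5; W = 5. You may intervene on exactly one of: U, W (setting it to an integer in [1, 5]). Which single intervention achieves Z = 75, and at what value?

set U = 4

Intervening on U: with other inputs at their observed values, Z = -2*U + 83. Solving for 75 gives U = 4, within [1, 5].
Intervening on W: Z = 24*W - 47. Reaching 75 requires W = 61/12, not an integer.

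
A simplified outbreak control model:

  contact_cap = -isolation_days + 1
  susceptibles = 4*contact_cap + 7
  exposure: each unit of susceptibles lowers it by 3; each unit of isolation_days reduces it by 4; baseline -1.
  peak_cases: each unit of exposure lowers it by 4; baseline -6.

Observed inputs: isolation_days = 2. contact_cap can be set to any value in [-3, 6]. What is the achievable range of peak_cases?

-30 to 402

Intervening on contact_cap fixes its value directly, overriding its dependence on isolation_days.
Substituting into the exposure equation gives exposure = -12*contact_cap - 30.
Substituting into the peak_cases equation gives peak_cases = 48*contact_cap + 114.
Linear in contact_cap, so extremes are at the endpoints: contact_cap = -3 gives peak_cases = -30; contact_cap = 6 gives peak_cases = 402.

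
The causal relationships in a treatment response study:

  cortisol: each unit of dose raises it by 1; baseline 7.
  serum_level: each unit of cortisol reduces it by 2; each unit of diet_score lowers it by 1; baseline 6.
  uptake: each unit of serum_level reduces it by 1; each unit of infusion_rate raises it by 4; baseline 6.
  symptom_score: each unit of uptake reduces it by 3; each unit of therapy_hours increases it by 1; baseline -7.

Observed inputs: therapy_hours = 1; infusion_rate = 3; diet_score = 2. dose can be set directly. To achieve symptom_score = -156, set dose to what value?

dose = 11

Substituting into the serum_level equation gives serum_level = -2*dose - 10.
This gives uptake = 2*dose + 28.
Substituting into the symptom_score equation gives symptom_score = -6*dose - 90.
Solve -6*dose - 90 = -156: dose = (-156 + 90) / -6 = 11.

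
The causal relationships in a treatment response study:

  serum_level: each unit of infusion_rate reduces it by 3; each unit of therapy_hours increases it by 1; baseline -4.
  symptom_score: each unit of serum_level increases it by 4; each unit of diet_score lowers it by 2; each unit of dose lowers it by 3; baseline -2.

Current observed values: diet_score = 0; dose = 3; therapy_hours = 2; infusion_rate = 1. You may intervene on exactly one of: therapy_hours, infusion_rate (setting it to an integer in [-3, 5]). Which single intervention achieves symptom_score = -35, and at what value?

Intervening on therapy_hours: with other inputs at their observed values, symptom_score = 4*therapy_hours - 39. Solving for -35 gives therapy_hours = 1, within [-3, 5].
Intervening on infusion_rate: symptom_score = -12*infusion_rate - 19. Reaching -35 requires infusion_rate = 4/3, not an integer.

set therapy_hours = 1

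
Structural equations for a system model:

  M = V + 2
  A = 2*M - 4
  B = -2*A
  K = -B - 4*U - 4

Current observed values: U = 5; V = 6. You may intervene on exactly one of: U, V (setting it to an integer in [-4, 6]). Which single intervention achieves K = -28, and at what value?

Intervening on U: K = -4*U + 20. Reaching -28 requires U = 12, outside [-4, 6].
Intervening on V: with other inputs at their observed values, K = 4*V - 24. Solving for -28 gives V = -1, within [-4, 6].

set V = -1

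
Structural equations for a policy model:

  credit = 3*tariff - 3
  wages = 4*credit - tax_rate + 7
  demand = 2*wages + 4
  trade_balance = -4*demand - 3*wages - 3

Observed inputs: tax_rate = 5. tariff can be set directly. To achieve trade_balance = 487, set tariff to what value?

Substituting into the wages equation gives wages = 12*tariff - 10.
So demand = 24*tariff - 16.
Substituting into the trade_balance equation gives trade_balance = -132*tariff + 91.
Solve -132*tariff + 91 = 487: tariff = (487 - 91) / -132 = -3.

tariff = -3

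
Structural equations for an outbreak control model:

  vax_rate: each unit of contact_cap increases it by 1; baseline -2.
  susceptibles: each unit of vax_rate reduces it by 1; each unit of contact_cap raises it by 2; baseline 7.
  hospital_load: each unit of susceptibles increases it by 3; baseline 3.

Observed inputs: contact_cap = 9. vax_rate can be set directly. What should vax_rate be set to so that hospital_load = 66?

vax_rate = 4

Intervening on vax_rate fixes its value directly, overriding its dependence on contact_cap.
Substituting into the susceptibles equation gives susceptibles = -vax_rate + 25.
Substituting into the hospital_load equation gives hospital_load = -3*vax_rate + 78.
Solve -3*vax_rate + 78 = 66: vax_rate = (66 - 78) / -3 = 4.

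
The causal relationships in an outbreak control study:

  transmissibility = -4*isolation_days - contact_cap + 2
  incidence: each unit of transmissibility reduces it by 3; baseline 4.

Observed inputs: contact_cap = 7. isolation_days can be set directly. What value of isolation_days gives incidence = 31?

Substituting into the transmissibility equation gives transmissibility = -4*isolation_days - 5.
Substituting into the incidence equation gives incidence = 12*isolation_days + 19.
Solve 12*isolation_days + 19 = 31: isolation_days = (31 - 19) / 12 = 1.

isolation_days = 1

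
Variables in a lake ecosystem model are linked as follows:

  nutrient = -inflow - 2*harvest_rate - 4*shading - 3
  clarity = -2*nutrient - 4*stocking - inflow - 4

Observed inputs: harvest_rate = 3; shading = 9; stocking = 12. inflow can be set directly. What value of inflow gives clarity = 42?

Substituting into the nutrient equation gives nutrient = -inflow - 45.
Substituting into the clarity equation gives clarity = inflow + 38.
Solve inflow + 38 = 42: inflow = (42 - 38) / 1 = 4.

inflow = 4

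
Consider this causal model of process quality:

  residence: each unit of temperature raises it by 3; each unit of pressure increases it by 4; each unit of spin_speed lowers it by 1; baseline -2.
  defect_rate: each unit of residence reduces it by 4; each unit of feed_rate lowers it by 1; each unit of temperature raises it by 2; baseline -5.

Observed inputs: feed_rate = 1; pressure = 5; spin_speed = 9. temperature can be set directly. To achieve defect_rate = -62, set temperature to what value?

temperature = 2

Substituting into the residence equation gives residence = 3*temperature + 9.
Substituting into the defect_rate equation gives defect_rate = -10*temperature - 42.
Solve -10*temperature - 42 = -62: temperature = (-62 + 42) / -10 = 2.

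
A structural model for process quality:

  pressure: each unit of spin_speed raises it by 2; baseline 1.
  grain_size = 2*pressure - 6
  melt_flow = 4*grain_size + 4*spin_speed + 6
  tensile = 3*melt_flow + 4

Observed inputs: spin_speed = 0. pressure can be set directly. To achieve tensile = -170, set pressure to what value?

Intervening on pressure fixes its value directly, overriding its dependence on spin_speed.
Substituting into the melt_flow equation gives melt_flow = 8*pressure - 18.
So tensile = 24*pressure - 50.
Solve 24*pressure - 50 = -170: pressure = (-170 + 50) / 24 = -5.

pressure = -5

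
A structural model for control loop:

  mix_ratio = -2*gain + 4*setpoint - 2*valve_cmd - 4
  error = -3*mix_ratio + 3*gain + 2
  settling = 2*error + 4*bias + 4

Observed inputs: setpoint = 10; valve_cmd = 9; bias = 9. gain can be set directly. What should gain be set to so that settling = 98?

Substituting into the mix_ratio equation gives mix_ratio = -2*gain + 18.
This gives error = 9*gain - 52.
Substituting into the settling equation gives settling = 18*gain - 64.
Solve 18*gain - 64 = 98: gain = (98 + 64) / 18 = 9.

gain = 9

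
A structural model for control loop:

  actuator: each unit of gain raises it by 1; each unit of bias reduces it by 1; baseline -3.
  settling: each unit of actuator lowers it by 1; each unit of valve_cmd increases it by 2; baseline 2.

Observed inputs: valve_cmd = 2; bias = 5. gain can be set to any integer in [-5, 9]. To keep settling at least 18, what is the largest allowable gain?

Substituting into the actuator equation gives actuator = gain - 8.
Substituting into the settling equation gives settling = -gain + 14.
Require -gain + 14 ≥ 18, so gain ≤ -4.
The largest integer in [-5, 9] satisfying this is -4.

gain = -4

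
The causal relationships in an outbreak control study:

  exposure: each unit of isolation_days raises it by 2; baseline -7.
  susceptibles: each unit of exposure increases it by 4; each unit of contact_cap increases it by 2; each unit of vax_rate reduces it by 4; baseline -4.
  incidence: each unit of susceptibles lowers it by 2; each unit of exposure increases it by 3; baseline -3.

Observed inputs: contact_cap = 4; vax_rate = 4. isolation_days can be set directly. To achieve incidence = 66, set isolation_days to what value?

isolation_days = -1

Substituting into the susceptibles equation gives susceptibles = 8*isolation_days - 40.
This gives incidence = -10*isolation_days + 56.
Solve -10*isolation_days + 56 = 66: isolation_days = (66 - 56) / -10 = -1.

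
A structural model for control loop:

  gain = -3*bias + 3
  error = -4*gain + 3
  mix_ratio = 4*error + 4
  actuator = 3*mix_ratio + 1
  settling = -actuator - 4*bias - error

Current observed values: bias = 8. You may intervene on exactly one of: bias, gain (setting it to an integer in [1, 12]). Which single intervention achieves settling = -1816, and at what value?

Intervening on bias: with other inputs at their observed values, settling = -160*bias + 104. Solving for -1816 gives bias = 12, within [1, 12].
Intervening on gain: settling = 52*gain - 84. Reaching -1816 requires gain = -433/13, not an integer.

set bias = 12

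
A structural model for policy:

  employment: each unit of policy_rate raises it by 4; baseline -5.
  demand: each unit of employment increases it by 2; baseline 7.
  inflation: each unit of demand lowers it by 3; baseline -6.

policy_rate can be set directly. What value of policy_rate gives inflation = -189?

policy_rate = 8

Substituting into the demand equation gives demand = 8*policy_rate - 3.
Substituting into the inflation equation gives inflation = -24*policy_rate + 3.
Solve -24*policy_rate + 3 = -189: policy_rate = (-189 - 3) / -24 = 8.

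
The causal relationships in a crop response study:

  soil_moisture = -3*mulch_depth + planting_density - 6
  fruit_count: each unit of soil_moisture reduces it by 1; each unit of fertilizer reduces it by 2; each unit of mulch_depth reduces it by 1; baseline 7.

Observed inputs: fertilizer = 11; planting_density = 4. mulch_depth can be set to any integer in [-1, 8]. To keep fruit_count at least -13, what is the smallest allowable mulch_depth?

Substituting into the soil_moisture equation gives soil_moisture = -3*mulch_depth - 2.
So fruit_count = 2*mulch_depth - 13.
Require 2*mulch_depth - 13 ≥ -13, so mulch_depth ≥ 0.
The smallest integer in [-1, 8] satisfying this is 0.

mulch_depth = 0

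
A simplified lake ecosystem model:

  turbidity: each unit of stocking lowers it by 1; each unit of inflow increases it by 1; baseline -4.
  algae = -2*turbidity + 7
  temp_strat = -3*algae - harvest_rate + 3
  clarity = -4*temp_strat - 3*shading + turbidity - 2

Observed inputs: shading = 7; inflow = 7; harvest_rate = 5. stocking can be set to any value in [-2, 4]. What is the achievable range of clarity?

-46 to 92

Substituting into the turbidity equation gives turbidity = -stocking + 3.
This gives algae = 2*stocking + 1.
Substituting into the temp_strat equation gives temp_strat = -6*stocking - 5.
Substituting into the clarity equation gives clarity = 23*stocking.
Linear in stocking, so extremes are at the endpoints: stocking = -2 gives clarity = -46; stocking = 4 gives clarity = 92.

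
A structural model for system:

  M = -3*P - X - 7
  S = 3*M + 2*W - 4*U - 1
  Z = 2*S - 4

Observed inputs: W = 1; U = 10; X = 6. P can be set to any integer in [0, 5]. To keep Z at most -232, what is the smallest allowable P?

P = 4

Substituting into the M equation gives M = -3*P - 13.
S becomes -9*P - 78.
Substituting into the Z equation gives Z = -18*P - 160.
Require -18*P - 160 ≤ -232, so P ≥ 4.
The smallest integer in [0, 5] satisfying this is 4.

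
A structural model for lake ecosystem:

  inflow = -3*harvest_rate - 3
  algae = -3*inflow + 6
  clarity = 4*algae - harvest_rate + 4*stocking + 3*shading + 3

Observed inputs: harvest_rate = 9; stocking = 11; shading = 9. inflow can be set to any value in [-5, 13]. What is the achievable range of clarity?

Intervening on inflow fixes its value directly, overriding its dependence on harvest_rate.
Substituting into the clarity equation gives clarity = -12*inflow + 89.
Linear in inflow, so extremes are at the endpoints: inflow = -5 gives clarity = 149; inflow = 13 gives clarity = -67.

-67 to 149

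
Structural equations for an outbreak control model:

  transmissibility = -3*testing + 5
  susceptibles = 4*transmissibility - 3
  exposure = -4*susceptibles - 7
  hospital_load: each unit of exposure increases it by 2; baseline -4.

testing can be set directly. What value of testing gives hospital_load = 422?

testing = 6

Substituting into the susceptibles equation gives susceptibles = -12*testing + 17.
Substituting into the exposure equation gives exposure = 48*testing - 75.
So hospital_load = 96*testing - 154.
Solve 96*testing - 154 = 422: testing = (422 + 154) / 96 = 6.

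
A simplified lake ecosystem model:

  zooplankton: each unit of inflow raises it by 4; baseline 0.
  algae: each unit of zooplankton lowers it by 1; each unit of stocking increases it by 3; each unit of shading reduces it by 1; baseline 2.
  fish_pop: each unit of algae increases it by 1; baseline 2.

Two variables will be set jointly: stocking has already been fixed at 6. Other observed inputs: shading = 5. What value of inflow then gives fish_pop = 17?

With stocking held at 6:
Substituting into the algae equation gives algae = -4*inflow + 15.
Substituting into the fish_pop equation gives fish_pop = -4*inflow + 17.
Solve -4*inflow + 17 = 17: inflow = (17 - 17) / -4 = 0.

inflow = 0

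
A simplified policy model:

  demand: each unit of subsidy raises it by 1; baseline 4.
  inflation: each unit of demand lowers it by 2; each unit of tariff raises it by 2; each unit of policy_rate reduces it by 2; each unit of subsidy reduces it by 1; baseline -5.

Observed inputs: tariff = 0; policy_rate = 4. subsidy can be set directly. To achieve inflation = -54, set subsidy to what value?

Substituting into the inflation equation gives inflation = -3*subsidy - 21.
Solve -3*subsidy - 21 = -54: subsidy = (-54 + 21) / -3 = 11.

subsidy = 11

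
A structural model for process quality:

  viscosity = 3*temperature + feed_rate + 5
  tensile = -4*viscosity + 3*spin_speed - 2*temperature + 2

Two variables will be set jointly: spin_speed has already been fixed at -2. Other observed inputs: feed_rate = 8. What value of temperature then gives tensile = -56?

With spin_speed held at -2:
Substituting into the viscosity equation gives viscosity = 3*temperature + 13.
Substituting into the tensile equation gives tensile = -14*temperature - 56.
Solve -14*temperature - 56 = -56: temperature = (-56 + 56) / -14 = 0.

temperature = 0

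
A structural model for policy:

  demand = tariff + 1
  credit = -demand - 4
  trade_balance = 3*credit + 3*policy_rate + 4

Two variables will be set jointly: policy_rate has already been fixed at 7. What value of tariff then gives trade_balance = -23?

With policy_rate held at 7:
Substituting into the credit equation gives credit = -tariff - 5.
Substituting into the trade_balance equation gives trade_balance = -3*tariff + 10.
Solve -3*tariff + 10 = -23: tariff = (-23 - 10) / -3 = 11.

tariff = 11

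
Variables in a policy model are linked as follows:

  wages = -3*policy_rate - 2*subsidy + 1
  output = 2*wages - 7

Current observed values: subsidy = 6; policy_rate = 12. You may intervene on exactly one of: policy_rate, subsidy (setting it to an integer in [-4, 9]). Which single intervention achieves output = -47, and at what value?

set policy_rate = 3

Intervening on policy_rate: with other inputs at their observed values, output = -6*policy_rate - 29. Solving for -47 gives policy_rate = 3, within [-4, 9].
Intervening on subsidy: output = -4*subsidy - 77. Reaching -47 requires subsidy = -15/2, not an integer.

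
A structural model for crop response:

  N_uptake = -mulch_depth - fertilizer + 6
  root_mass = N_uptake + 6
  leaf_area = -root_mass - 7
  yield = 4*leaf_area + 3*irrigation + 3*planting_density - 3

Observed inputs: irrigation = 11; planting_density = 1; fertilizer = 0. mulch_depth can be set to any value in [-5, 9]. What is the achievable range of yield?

Substituting into the N_uptake equation gives N_uptake = -mulch_depth + 6.
Substituting into the root_mass equation gives root_mass = -mulch_depth + 12.
So leaf_area = mulch_depth - 19.
Substituting into the yield equation gives yield = 4*mulch_depth - 43.
Linear in mulch_depth, so extremes are at the endpoints: mulch_depth = -5 gives yield = -63; mulch_depth = 9 gives yield = -7.

-63 to -7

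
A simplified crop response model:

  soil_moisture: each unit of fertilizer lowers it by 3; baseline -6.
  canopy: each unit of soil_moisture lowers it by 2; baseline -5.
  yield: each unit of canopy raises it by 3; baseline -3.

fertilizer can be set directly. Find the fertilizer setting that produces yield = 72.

fertilizer = 3

Substituting into the canopy equation gives canopy = 6*fertilizer + 7.
yield becomes 18*fertilizer + 18.
Solve 18*fertilizer + 18 = 72: fertilizer = (72 - 18) / 18 = 3.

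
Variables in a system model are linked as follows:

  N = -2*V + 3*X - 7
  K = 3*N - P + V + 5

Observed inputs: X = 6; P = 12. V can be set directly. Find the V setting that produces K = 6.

Substituting into the N equation gives N = -2*V + 11.
Substituting into the K equation gives K = -5*V + 26.
Solve -5*V + 26 = 6: V = (6 - 26) / -5 = 4.

V = 4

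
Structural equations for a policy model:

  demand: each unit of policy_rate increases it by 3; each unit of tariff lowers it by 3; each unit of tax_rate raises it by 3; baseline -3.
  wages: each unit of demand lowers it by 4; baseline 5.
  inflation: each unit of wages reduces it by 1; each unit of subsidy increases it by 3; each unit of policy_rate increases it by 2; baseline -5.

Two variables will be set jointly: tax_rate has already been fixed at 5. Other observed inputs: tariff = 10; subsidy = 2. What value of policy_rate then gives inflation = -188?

policy_rate = -8

With tax_rate held at 5:
Substituting into the demand equation gives demand = 3*policy_rate - 18.
So wages = -12*policy_rate + 77.
This gives inflation = 14*policy_rate - 76.
Solve 14*policy_rate - 76 = -188: policy_rate = (-188 + 76) / 14 = -8.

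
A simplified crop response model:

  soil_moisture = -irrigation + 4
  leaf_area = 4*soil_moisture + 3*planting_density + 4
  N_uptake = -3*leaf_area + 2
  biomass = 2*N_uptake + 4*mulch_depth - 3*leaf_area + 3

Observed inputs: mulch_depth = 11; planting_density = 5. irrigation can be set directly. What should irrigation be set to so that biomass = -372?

irrigation = -3

Substituting into the leaf_area equation gives leaf_area = -4*irrigation + 35.
Substituting into the N_uptake equation gives N_uptake = 12*irrigation - 103.
Substituting into the biomass equation gives biomass = 36*irrigation - 264.
Solve 36*irrigation - 264 = -372: irrigation = (-372 + 264) / 36 = -3.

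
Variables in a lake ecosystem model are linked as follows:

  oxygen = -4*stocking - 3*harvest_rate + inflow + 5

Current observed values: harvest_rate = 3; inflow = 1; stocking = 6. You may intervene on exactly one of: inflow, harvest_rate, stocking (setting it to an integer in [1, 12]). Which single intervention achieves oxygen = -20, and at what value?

set inflow = 8

Intervening on inflow: with other inputs at their observed values, oxygen = inflow - 28. Solving for -20 gives inflow = 8, within [1, 12].
Intervening on harvest_rate: oxygen = -3*harvest_rate - 18. Reaching -20 requires harvest_rate = 2/3, not an integer.
Intervening on stocking: oxygen = -4*stocking - 3. Reaching -20 requires stocking = 17/4, not an integer.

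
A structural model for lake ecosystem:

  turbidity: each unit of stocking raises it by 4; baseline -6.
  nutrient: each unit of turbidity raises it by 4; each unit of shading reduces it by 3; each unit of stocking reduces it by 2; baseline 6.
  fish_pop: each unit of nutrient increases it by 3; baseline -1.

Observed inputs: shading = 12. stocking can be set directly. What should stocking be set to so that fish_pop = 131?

Substituting into the nutrient equation gives nutrient = 14*stocking - 54.
Substituting into the fish_pop equation gives fish_pop = 42*stocking - 163.
Solve 42*stocking - 163 = 131: stocking = (131 + 163) / 42 = 7.

stocking = 7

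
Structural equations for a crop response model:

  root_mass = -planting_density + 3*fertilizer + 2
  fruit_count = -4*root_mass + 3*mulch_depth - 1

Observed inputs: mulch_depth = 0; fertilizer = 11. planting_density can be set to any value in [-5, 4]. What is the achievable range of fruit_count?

Substituting into the root_mass equation gives root_mass = -planting_density + 35.
Substituting into the fruit_count equation gives fruit_count = 4*planting_density - 141.
Linear in planting_density, so extremes are at the endpoints: planting_density = -5 gives fruit_count = -161; planting_density = 4 gives fruit_count = -125.

-161 to -125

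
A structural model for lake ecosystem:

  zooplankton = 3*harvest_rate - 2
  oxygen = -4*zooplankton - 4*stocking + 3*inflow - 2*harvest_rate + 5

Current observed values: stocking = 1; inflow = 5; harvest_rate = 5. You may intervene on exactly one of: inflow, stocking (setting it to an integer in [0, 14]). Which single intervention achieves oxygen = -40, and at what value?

set inflow = 7

Intervening on inflow: with other inputs at their observed values, oxygen = 3*inflow - 61. Solving for -40 gives inflow = 7, within [0, 14].
Intervening on stocking: oxygen = -4*stocking - 42. Reaching -40 requires stocking = -1/2, not an integer.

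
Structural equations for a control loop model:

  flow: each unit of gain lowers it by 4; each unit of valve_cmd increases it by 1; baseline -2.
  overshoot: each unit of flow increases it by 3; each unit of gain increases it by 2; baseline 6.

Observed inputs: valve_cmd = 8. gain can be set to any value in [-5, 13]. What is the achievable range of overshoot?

-106 to 74

Substituting into the flow equation gives flow = -4*gain + 6.
So overshoot = -10*gain + 24.
Linear in gain, so extremes are at the endpoints: gain = -5 gives overshoot = 74; gain = 13 gives overshoot = -106.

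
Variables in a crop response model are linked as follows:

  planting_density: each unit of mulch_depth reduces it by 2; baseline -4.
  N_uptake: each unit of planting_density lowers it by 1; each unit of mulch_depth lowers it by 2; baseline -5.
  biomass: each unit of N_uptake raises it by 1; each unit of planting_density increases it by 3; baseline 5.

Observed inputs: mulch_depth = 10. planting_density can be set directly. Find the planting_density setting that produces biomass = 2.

planting_density = 11

Intervening on planting_density fixes its value directly, overriding its dependence on mulch_depth.
Substituting into the N_uptake equation gives N_uptake = -planting_density - 25.
Substituting into the biomass equation gives biomass = 2*planting_density - 20.
Solve 2*planting_density - 20 = 2: planting_density = (2 + 20) / 2 = 11.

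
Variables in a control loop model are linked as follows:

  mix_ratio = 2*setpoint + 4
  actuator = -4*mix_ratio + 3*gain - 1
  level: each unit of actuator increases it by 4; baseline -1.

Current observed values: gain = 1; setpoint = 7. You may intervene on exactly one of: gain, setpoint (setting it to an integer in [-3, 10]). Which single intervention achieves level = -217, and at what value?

Intervening on gain: level = 12*gain - 293. Reaching -217 requires gain = 19/3, not an integer.
Intervening on setpoint: with other inputs at their observed values, level = -32*setpoint - 57. Solving for -217 gives setpoint = 5, within [-3, 10].

set setpoint = 5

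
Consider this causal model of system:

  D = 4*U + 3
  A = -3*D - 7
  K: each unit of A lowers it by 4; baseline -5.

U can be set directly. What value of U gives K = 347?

Substituting into the A equation gives A = -12*U - 16.
Substituting into the K equation gives K = 48*U + 59.
Solve 48*U + 59 = 347: U = (347 - 59) / 48 = 6.

U = 6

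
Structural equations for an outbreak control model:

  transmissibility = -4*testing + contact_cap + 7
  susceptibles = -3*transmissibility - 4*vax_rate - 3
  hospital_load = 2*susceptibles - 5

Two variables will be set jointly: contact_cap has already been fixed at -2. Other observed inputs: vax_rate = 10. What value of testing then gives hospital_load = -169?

With contact_cap held at -2:
Substituting into the transmissibility equation gives transmissibility = -4*testing + 5.
susceptibles becomes 12*testing - 58.
So hospital_load = 24*testing - 121.
Solve 24*testing - 121 = -169: testing = (-169 + 121) / 24 = -2.

testing = -2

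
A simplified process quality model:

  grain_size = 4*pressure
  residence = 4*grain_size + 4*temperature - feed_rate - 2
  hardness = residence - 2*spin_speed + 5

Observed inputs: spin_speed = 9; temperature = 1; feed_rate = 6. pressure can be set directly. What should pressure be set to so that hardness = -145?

Substituting into the residence equation gives residence = 16*pressure - 4.
hardness becomes 16*pressure - 17.
Solve 16*pressure - 17 = -145: pressure = (-145 + 17) / 16 = -8.

pressure = -8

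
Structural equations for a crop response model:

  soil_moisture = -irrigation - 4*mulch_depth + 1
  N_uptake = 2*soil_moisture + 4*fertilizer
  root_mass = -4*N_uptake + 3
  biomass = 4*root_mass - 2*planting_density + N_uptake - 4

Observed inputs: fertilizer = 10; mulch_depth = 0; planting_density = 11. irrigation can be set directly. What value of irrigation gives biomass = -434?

irrigation = 7

Substituting into the soil_moisture equation gives soil_moisture = -irrigation + 1.
Substituting into the N_uptake equation gives N_uptake = -2*irrigation + 42.
Substituting into the root_mass equation gives root_mass = 8*irrigation - 165.
This gives biomass = 30*irrigation - 644.
Solve 30*irrigation - 644 = -434: irrigation = (-434 + 644) / 30 = 7.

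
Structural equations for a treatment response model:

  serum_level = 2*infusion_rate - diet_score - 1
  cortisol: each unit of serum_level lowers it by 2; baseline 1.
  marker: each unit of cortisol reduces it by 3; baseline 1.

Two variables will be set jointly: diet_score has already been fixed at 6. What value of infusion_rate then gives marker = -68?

infusion_rate = -2

With diet_score held at 6:
Substituting into the serum_level equation gives serum_level = 2*infusion_rate - 7.
Substituting into the cortisol equation gives cortisol = -4*infusion_rate + 15.
This gives marker = 12*infusion_rate - 44.
Solve 12*infusion_rate - 44 = -68: infusion_rate = (-68 + 44) / 12 = -2.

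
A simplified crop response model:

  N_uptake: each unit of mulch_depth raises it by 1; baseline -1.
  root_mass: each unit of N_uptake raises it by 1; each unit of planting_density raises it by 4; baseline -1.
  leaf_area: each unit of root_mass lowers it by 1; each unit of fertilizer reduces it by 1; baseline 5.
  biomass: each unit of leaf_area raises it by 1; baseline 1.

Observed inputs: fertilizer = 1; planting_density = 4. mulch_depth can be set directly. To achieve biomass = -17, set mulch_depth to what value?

mulch_depth = 8

Substituting into the root_mass equation gives root_mass = mulch_depth + 14.
This gives leaf_area = -mulch_depth - 10.
So biomass = -mulch_depth - 9.
Solve -mulch_depth - 9 = -17: mulch_depth = (-17 + 9) / -1 = 8.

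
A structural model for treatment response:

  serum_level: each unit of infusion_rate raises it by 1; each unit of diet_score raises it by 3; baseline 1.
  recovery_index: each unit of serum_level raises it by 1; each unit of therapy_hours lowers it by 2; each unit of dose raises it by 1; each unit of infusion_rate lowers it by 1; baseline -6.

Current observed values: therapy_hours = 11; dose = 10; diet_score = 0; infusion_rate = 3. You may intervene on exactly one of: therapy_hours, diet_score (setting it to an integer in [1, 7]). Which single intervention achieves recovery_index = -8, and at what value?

Intervening on therapy_hours: recovery_index = -2*therapy_hours + 5. Reaching -8 requires therapy_hours = 13/2, not an integer.
Intervening on diet_score: with other inputs at their observed values, recovery_index = 3*diet_score - 17. Solving for -8 gives diet_score = 3, within [1, 7].

set diet_score = 3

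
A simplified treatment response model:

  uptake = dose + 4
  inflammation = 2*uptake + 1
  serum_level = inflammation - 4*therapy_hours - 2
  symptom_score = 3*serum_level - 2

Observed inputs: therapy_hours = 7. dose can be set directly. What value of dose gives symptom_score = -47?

Substituting into the inflammation equation gives inflammation = 2*dose + 9.
serum_level becomes 2*dose - 21.
So symptom_score = 6*dose - 65.
Solve 6*dose - 65 = -47: dose = (-47 + 65) / 6 = 3.

dose = 3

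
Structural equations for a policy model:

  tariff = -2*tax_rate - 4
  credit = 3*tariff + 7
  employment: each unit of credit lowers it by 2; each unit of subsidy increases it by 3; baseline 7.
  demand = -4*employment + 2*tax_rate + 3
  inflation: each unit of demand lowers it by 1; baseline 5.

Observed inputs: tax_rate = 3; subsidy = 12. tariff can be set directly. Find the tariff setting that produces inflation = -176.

Intervening on tariff fixes its value directly, overriding its dependence on tax_rate.
Substituting into the employment equation gives employment = -6*tariff + 29.
Substituting into the demand equation gives demand = 24*tariff - 107.
So inflation = -24*tariff + 112.
Solve -24*tariff + 112 = -176: tariff = (-176 - 112) / -24 = 12.

tariff = 12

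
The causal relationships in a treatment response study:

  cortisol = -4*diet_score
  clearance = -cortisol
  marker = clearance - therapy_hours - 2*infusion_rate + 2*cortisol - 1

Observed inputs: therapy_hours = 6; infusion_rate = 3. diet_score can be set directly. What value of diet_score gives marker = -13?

Substituting into the clearance equation gives clearance = 4*diet_score.
Substituting into the marker equation gives marker = -4*diet_score - 13.
Solve -4*diet_score - 13 = -13: diet_score = (-13 + 13) / -4 = 0.

diet_score = 0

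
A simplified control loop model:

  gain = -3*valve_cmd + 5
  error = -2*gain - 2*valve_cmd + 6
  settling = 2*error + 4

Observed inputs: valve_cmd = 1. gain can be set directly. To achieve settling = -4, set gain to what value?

Intervening on gain fixes its value directly, overriding its dependence on valve_cmd.
Substituting into the error equation gives error = -2*gain + 4.
So settling = -4*gain + 12.
Solve -4*gain + 12 = -4: gain = (-4 - 12) / -4 = 4.

gain = 4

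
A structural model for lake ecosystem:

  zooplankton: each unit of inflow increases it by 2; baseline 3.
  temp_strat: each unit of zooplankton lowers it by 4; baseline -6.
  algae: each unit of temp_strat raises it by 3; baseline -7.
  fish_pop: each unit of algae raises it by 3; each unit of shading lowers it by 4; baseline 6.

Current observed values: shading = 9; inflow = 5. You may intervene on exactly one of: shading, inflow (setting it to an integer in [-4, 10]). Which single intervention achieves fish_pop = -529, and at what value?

set shading = -2

Intervening on shading: with other inputs at their observed values, fish_pop = -4*shading - 537. Solving for -529 gives shading = -2, within [-4, 10].
Intervening on inflow: fish_pop = -72*inflow - 213. Reaching -529 requires inflow = 79/18, not an integer.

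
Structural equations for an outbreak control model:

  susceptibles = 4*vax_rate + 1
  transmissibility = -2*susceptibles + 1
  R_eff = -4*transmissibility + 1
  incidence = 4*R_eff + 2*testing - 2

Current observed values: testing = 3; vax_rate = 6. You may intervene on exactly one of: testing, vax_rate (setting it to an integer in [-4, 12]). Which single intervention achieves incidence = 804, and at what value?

set testing = 9

Intervening on testing: with other inputs at their observed values, incidence = 2*testing + 786. Solving for 804 gives testing = 9, within [-4, 12].
Intervening on vax_rate: incidence = 128*vax_rate + 24. Reaching 804 requires vax_rate = 195/32, not an integer.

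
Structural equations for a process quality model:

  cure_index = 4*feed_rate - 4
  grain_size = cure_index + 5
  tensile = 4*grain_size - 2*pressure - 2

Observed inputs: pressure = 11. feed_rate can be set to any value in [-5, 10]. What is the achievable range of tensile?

Substituting into the grain_size equation gives grain_size = 4*feed_rate + 1.
So tensile = 16*feed_rate - 20.
Linear in feed_rate, so extremes are at the endpoints: feed_rate = -5 gives tensile = -100; feed_rate = 10 gives tensile = 140.

-100 to 140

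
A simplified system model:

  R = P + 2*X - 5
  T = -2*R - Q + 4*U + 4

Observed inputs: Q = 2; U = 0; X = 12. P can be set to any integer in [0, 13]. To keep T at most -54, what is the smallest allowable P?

Substituting into the R equation gives R = P + 19.
So T = -2*P - 36.
Require -2*P - 36 ≤ -54, so P ≥ 9.
The smallest integer in [0, 13] satisfying this is 9.

P = 9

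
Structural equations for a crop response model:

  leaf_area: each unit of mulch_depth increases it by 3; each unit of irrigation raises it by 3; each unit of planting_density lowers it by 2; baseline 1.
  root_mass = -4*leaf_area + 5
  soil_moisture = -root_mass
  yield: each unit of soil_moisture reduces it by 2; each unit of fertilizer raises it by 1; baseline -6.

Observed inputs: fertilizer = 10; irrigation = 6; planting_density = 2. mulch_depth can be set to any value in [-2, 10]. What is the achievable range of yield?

-346 to -58

Substituting into the leaf_area equation gives leaf_area = 3*mulch_depth + 15.
Substituting into the root_mass equation gives root_mass = -12*mulch_depth - 55.
Substituting into the soil_moisture equation gives soil_moisture = 12*mulch_depth + 55.
Substituting into the yield equation gives yield = -24*mulch_depth - 106.
Linear in mulch_depth, so extremes are at the endpoints: mulch_depth = -2 gives yield = -58; mulch_depth = 10 gives yield = -346.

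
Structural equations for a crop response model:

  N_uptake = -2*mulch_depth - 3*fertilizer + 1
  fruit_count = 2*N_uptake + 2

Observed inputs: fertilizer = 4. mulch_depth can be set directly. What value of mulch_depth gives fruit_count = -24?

mulch_depth = 1

Substituting into the N_uptake equation gives N_uptake = -2*mulch_depth - 11.
Substituting into the fruit_count equation gives fruit_count = -4*mulch_depth - 20.
Solve -4*mulch_depth - 20 = -24: mulch_depth = (-24 + 20) / -4 = 1.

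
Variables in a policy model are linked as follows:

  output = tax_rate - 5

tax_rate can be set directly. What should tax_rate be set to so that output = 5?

Solve tax_rate - 5 = 5: tax_rate = (5 + 5) / 1 = 10.

tax_rate = 10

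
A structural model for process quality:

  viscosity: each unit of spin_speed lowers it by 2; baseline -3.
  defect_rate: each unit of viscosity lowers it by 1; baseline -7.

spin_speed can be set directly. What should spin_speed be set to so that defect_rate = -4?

Substituting into the defect_rate equation gives defect_rate = 2*spin_speed - 4.
Solve 2*spin_speed - 4 = -4: spin_speed = (-4 + 4) / 2 = 0.

spin_speed = 0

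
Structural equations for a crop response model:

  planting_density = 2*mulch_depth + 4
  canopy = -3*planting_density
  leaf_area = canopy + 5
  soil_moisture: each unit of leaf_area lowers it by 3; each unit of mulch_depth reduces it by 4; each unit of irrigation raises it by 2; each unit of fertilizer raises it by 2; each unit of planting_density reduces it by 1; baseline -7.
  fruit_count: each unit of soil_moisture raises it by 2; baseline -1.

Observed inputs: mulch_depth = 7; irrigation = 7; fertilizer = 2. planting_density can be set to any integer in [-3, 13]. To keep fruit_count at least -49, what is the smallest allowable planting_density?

Intervening on planting_density fixes its value directly, overriding its dependence on mulch_depth.
Substituting into the leaf_area equation gives leaf_area = -3*planting_density + 5.
This gives soil_moisture = 8*planting_density - 32.
fruit_count becomes 16*planting_density - 65.
Require 16*planting_density - 65 ≥ -49, so planting_density ≥ 1.
The smallest integer in [-3, 13] satisfying this is 1.

planting_density = 1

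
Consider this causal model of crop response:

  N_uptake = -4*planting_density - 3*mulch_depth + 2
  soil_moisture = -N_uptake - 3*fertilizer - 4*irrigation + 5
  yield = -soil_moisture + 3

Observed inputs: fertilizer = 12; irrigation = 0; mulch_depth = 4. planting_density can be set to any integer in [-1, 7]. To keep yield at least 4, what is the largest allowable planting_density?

Substituting into the N_uptake equation gives N_uptake = -4*planting_density - 10.
Substituting into the soil_moisture equation gives soil_moisture = 4*planting_density - 21.
Substituting into the yield equation gives yield = -4*planting_density + 24.
Require -4*planting_density + 24 ≥ 4, so planting_density ≤ 5.
The largest integer in [-1, 7] satisfying this is 5.

planting_density = 5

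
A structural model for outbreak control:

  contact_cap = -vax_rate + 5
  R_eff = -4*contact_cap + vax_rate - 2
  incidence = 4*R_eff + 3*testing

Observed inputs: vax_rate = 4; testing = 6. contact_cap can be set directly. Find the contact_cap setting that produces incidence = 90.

Intervening on contact_cap fixes its value directly, overriding its dependence on vax_rate.
Substituting into the R_eff equation gives R_eff = -4*contact_cap + 2.
So incidence = -16*contact_cap + 26.
Solve -16*contact_cap + 26 = 90: contact_cap = (90 - 26) / -16 = -4.

contact_cap = -4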